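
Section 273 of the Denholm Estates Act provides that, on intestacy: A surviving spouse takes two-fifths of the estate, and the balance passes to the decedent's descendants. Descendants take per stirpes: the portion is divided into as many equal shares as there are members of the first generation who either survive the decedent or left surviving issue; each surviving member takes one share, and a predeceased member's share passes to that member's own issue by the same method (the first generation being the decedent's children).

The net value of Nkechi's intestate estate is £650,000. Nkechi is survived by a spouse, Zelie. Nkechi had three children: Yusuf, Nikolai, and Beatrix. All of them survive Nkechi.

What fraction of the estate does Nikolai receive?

Nikolai receives 1/5 of the estate.

Zelie takes two-fifths of £650,000 = £260,000. The remaining £390,000 passes to the descendants.
The descendants' portion (£390,000) is divided into 3 shares of £130,000: Yusuf, Nikolai, and Beatrix each take £130,000.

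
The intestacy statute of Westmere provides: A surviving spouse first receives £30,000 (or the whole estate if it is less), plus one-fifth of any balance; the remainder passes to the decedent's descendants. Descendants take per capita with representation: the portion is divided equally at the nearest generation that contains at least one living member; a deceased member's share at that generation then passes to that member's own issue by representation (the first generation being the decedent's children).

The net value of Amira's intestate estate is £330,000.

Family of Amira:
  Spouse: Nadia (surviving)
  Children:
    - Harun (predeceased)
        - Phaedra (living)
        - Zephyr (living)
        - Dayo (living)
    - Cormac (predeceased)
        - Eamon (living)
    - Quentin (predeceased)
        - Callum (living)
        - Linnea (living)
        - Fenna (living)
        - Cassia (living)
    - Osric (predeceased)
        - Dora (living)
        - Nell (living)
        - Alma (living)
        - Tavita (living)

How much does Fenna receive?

Fenna receives £20,000.

Nadia first takes £30,000, leaving a balance of £300,000. Nadia then takes one-fifth of the balance (£60,000), for a total of £90,000. The remaining £240,000 passes to the descendants.
No child survives, so the initial division is made at the grandchildren's generation.
The descendants' portion (£240,000) is divided into 12 shares of £20,000: Phaedra, Zephyr, Dayo, Eamon, Callum, Linnea, Fenna, Cassia, Dora, Nell, Alma, and Tavita each take £20,000.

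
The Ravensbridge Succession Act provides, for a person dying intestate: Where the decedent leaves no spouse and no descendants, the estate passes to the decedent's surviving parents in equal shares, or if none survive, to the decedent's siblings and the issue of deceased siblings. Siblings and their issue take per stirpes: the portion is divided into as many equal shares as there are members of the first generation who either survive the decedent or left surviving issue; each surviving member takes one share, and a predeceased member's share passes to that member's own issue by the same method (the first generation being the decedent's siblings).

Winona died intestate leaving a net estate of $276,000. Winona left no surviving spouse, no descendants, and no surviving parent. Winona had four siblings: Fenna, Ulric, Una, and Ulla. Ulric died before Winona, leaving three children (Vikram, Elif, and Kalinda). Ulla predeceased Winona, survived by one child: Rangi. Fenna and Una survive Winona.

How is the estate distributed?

Fenna: $69,000; Vikram: $23,000; Elif: $23,000; Kalinda: $23,000; Una: $69,000; Rangi: $69,000

The entire $276,000 passes to the siblings and their issue.
That amount ($276,000) is divided into 4 shares of $69,000: Fenna and Una each take $69,000; Ulric's $69,000 share passes to Ulric's issue; Ulla's $69,000 share passes to Ulla's issue.
Ulric's share ($69,000) is divided into 3 shares of $23,000: Vikram, Elif, and Kalinda each take $23,000.
Ulla's share ($69,000) passes entirely to Rangi.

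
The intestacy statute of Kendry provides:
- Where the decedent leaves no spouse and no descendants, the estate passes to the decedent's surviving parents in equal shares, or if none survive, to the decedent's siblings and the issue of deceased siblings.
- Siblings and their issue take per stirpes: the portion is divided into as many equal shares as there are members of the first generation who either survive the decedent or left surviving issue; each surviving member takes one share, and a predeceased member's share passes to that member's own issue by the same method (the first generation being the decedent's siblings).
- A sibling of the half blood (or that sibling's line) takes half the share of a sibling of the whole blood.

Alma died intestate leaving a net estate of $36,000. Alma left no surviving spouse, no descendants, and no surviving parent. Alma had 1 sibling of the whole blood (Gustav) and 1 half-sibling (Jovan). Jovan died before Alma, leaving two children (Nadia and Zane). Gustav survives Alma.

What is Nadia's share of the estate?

The entire $36,000 passes to the siblings and their issue.
Counting each half-blood sibling's line as half a unit, there are 3/2 units in $36,000, so one unit is $24,000. Whole-blood lines (Gustav) take $24,000 each; half-blood lines (Jovan) take $12,000 each.
Jovan's share ($12,000) is divided into 2 shares of $6,000: Nadia and Zane each take $6,000.

Nadia receives $6,000.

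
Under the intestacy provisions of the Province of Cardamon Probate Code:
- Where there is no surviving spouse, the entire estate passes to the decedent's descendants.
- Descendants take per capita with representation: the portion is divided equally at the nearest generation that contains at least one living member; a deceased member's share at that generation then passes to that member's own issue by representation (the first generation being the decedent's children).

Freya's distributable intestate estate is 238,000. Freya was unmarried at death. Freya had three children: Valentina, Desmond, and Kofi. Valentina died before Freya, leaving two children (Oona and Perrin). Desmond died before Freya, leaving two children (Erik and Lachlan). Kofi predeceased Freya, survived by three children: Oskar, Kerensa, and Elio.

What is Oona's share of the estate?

The entire 238,000 passes to the descendants.
No child survives, so the initial division is made at the grandchildren's generation.
That amount (238,000) is divided into 7 shares of 34,000: Oona, Perrin, Erik, Lachlan, Oskar, Kerensa, and Elio each take 34,000.

Oona receives 34,000.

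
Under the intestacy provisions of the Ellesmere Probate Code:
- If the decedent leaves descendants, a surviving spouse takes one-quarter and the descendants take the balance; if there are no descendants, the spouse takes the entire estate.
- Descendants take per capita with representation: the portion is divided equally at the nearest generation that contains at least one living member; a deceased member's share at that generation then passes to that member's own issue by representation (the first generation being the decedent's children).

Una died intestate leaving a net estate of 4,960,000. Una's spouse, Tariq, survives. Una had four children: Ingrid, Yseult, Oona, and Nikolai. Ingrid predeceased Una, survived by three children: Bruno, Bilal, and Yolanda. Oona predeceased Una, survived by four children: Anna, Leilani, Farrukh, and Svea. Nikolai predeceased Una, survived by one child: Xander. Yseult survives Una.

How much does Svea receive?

Svea receives 232,500.

Tariq takes one-quarter of 4,960,000 = 1,240,000. The remaining 3,720,000 passes to the descendants.
The descendants' portion (3,720,000) is divided into 4 shares of 930,000: Yseult takes 930,000; Ingrid's 930,000 share passes to Ingrid's issue; Oona's 930,000 share passes to Oona's issue; Nikolai's 930,000 share passes to Nikolai's issue.
Ingrid's share (930,000) is divided into 3 shares of 310,000: Bruno, Bilal, and Yolanda each take 310,000.
Oona's share (930,000) is divided into 4 shares of 232,500: Anna, Leilani, Farrukh, and Svea each take 232,500.
Nikolai's share (930,000) passes entirely to Xander.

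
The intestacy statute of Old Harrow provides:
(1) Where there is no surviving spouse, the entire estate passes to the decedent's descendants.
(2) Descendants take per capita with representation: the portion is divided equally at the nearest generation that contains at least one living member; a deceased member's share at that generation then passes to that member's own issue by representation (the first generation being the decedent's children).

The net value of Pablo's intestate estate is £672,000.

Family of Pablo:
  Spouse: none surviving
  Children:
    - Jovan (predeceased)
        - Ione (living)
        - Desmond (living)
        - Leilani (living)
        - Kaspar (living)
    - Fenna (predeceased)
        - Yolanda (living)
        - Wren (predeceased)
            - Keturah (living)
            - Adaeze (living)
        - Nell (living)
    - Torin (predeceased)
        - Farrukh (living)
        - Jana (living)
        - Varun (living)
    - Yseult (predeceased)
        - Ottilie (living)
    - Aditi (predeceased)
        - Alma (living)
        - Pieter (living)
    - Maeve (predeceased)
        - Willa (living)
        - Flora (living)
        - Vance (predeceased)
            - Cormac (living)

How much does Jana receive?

Jana receives £42,000.

The entire £672,000 passes to the descendants.
No child survives, so the initial division is made at the grandchildren's generation.
That amount (£672,000) is divided into 16 shares of £42,000: Ione, Desmond, Leilani, Kaspar, Yolanda, Nell, Farrukh, Jana, Varun, Ottilie, Alma, Pieter, Willa, and Flora each take £42,000; Wren's £42,000 share passes to Wren's issue; Vance's £42,000 share passes to Vance's issue.
Wren's share (£42,000) is divided into 2 shares of £21,000: Keturah and Adaeze each take £21,000.
Vance's share (£42,000) passes entirely to Cormac.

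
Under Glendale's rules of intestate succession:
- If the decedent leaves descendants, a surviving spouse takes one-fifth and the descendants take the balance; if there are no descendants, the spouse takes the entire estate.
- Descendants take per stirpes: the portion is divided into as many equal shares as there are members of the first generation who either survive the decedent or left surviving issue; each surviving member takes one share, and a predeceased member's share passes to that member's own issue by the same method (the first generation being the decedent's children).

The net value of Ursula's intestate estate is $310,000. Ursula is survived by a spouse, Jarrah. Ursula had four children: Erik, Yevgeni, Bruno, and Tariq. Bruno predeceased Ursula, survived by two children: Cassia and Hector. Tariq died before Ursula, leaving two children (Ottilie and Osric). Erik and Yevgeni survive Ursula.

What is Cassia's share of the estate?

Jarrah takes one-fifth of $310,000 = $62,000. The remaining $248,000 passes to the descendants.
The descendants' portion ($248,000) is divided into 4 shares of $62,000: Erik and Yevgeni each take $62,000; Bruno's $62,000 share passes to Bruno's issue; Tariq's $62,000 share passes to Tariq's issue.
Bruno's share ($62,000) is divided into 2 shares of $31,000: Cassia and Hector each take $31,000.
Tariq's share ($62,000) is divided into 2 shares of $31,000: Ottilie and Osric each take $31,000.

Cassia receives $31,000.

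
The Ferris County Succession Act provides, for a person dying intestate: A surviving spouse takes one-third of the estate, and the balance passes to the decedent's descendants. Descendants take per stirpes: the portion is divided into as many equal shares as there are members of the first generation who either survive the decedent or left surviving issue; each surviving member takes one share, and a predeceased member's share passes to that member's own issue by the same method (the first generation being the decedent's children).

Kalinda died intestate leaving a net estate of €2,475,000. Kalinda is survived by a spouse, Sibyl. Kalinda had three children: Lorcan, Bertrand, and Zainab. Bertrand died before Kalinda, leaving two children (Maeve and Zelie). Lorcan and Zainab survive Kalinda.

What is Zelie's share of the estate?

Zelie receives €275,000.

Sibyl takes one-third of €2,475,000 = €825,000. The remaining €1,650,000 passes to the descendants.
The descendants' portion (€1,650,000) is divided into 3 shares of €550,000: Lorcan and Zainab each take €550,000; Bertrand's €550,000 share passes to Bertrand's issue.
Bertrand's share (€550,000) is divided into 2 shares of €275,000: Maeve and Zelie each take €275,000.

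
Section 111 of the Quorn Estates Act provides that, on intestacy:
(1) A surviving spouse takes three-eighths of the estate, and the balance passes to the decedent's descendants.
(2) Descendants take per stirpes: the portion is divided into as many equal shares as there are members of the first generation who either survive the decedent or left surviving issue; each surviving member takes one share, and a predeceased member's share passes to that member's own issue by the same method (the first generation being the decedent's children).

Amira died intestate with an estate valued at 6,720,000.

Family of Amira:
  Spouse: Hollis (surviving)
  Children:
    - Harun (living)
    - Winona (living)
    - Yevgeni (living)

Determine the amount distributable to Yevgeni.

Yevgeni receives 1,400,000.

Hollis takes three-eighths of 6,720,000 = 2,520,000. The remaining 4,200,000 passes to the descendants.
The descendants' portion (4,200,000) is divided into 3 shares of 1,400,000: Harun, Winona, and Yevgeni each take 1,400,000.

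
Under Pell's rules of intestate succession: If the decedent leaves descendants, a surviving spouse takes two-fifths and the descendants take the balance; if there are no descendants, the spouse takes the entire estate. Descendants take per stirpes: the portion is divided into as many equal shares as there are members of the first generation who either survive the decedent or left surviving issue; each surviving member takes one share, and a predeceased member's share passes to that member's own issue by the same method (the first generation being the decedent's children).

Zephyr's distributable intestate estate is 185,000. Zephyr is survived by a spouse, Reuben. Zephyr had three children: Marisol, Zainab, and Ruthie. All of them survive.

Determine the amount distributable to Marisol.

Marisol receives 37,000.

Reuben takes two-fifths of 185,000 = 74,000. The remaining 111,000 passes to the descendants.
The descendants' portion (111,000) is divided into 3 shares of 37,000: Marisol, Zainab, and Ruthie each take 37,000.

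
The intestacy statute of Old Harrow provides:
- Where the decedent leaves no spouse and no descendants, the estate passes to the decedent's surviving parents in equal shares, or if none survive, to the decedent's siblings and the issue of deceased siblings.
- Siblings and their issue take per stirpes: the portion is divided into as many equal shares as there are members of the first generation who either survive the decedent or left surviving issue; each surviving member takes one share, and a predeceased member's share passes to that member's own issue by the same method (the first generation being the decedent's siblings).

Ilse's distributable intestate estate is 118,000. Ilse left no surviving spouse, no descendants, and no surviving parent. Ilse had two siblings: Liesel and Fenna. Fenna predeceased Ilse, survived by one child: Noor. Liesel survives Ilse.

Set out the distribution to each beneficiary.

Liesel: 59,000; Noor: 59,000

The entire 118,000 passes to the siblings and their issue.
That amount (118,000) is divided into 2 shares of 59,000: Liesel takes 59,000; Fenna's 59,000 share passes to Fenna's issue.
Fenna's share (59,000) passes entirely to Noor.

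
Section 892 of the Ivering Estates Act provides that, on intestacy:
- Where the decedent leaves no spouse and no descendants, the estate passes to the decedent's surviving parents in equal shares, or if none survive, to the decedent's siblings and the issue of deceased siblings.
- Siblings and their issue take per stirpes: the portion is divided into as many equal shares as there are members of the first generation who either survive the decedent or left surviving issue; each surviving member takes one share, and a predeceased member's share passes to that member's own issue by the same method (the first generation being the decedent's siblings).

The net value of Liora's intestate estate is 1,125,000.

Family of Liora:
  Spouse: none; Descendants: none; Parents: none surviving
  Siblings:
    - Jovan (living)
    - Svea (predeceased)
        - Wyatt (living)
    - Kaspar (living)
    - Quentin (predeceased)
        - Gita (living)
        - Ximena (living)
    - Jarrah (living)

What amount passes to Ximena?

Ximena receives 112,500.

The entire 1,125,000 passes to the siblings and their issue.
That amount (1,125,000) is divided into 5 shares of 225,000: Jovan, Kaspar, and Jarrah each take 225,000; Svea's 225,000 share passes to Svea's issue; Quentin's 225,000 share passes to Quentin's issue.
Svea's share (225,000) passes entirely to Wyatt.
Quentin's share (225,000) is divided into 2 shares of 112,500: Gita and Ximena each take 112,500.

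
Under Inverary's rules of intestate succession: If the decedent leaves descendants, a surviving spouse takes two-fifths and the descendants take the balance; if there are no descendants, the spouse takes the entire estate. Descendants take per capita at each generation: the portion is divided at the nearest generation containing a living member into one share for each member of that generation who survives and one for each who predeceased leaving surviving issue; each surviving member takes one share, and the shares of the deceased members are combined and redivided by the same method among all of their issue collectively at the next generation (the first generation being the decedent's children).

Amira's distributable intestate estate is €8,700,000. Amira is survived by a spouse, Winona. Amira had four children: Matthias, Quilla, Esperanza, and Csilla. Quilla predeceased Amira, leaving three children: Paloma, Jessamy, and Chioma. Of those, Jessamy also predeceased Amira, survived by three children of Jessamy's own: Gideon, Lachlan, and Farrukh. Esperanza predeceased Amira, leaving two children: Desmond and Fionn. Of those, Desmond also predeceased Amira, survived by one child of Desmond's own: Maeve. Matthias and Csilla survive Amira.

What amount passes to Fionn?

Fionn receives €522,000.

Winona takes two-fifths of €8,700,000 = €3,480,000. The remaining €5,220,000 passes to the descendants.
The descendants' portion (€5,220,000) is divided at the children's generation into 4 shares of €1,305,000. Matthias and Csilla each take €1,305,000. The 2 shares of the deceased (Quilla and Esperanza) are combined into a pool of €2,610,000.
That pool (€2,610,000) is divided at the grandchildren's generation into 5 shares of €522,000. Paloma, Chioma, and Fionn each take €522,000. The 2 shares of the deceased (Jessamy and Desmond) are combined into a pool of €1,044,000.
That pool (€1,044,000) is divided at the great-grandchildren's generation equally among Gideon, Lachlan, Farrukh, and Maeve: €261,000 each.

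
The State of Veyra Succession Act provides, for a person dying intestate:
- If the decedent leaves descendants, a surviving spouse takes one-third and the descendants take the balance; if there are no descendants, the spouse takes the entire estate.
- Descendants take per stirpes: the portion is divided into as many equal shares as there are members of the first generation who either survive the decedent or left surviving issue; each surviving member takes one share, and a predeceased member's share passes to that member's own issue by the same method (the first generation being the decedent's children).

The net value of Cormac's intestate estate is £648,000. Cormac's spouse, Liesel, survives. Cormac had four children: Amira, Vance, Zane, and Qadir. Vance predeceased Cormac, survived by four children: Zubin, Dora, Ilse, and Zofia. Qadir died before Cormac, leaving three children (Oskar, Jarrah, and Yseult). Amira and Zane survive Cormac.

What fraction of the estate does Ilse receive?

Ilse receives 1/24 of the estate.

Liesel takes one-third of £648,000 = £216,000. The remaining £432,000 passes to the descendants.
The descendants' portion (£432,000) is divided into 4 shares of £108,000: Amira and Zane each take £108,000; Vance's £108,000 share passes to Vance's issue; Qadir's £108,000 share passes to Qadir's issue.
Vance's share (£108,000) is divided into 4 shares of £27,000: Zubin, Dora, Ilse, and Zofia each take £27,000.
Qadir's share (£108,000) is divided into 3 shares of £36,000: Oskar, Jarrah, and Yseult each take £36,000.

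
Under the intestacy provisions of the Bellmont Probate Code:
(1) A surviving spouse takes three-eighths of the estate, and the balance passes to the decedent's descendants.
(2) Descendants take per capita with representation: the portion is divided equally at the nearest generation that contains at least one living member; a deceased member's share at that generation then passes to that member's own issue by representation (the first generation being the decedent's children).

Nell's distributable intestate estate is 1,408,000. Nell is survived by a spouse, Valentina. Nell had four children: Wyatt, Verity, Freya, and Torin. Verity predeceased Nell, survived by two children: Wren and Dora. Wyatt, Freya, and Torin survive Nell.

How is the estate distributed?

Valentina takes three-eighths of 1,408,000 = 528,000. The remaining 880,000 passes to the descendants.
The descendants' portion (880,000) is divided into 4 shares of 220,000: Wyatt, Freya, and Torin each take 220,000; Verity's 220,000 share passes to Verity's issue.
Verity's share (220,000) is divided into 2 shares of 110,000: Wren and Dora each take 110,000.

Valentina: 528,000; Wyatt: 220,000; Wren: 110,000; Dora: 110,000; Freya: 220,000; Torin: 220,000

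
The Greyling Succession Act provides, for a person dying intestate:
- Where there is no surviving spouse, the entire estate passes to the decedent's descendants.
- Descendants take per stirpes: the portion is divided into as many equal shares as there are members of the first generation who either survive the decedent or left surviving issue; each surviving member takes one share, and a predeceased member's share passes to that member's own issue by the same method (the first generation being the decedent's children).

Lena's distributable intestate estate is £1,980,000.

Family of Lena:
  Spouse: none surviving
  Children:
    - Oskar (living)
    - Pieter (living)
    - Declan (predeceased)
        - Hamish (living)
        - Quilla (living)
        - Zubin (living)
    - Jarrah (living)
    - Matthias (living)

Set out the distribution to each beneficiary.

Oskar: £396,000; Pieter: £396,000; Hamish: £132,000; Quilla: £132,000; Zubin: £132,000; Jarrah: £396,000; Matthias: £396,000

The entire £1,980,000 passes to the descendants.
That amount (£1,980,000) is divided into 5 shares of £396,000: Oskar, Pieter, Jarrah, and Matthias each take £396,000; Declan's £396,000 share passes to Declan's issue.
Declan's share (£396,000) is divided into 3 shares of £132,000: Hamish, Quilla, and Zubin each take £132,000.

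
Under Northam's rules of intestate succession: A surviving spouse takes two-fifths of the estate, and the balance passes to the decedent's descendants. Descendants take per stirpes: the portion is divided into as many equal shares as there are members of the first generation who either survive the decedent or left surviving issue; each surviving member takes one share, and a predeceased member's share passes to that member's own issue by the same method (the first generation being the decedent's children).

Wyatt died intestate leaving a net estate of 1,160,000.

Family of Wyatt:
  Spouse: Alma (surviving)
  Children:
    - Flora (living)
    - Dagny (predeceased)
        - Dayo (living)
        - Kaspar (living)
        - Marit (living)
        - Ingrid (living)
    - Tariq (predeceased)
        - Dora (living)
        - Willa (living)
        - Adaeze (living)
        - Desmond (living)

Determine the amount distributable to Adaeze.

Adaeze receives 58,000.

Alma takes two-fifths of 1,160,000 = 464,000. The remaining 696,000 passes to the descendants.
The descendants' portion (696,000) is divided into 3 shares of 232,000: Flora takes 232,000; Dagny's 232,000 share passes to Dagny's issue; Tariq's 232,000 share passes to Tariq's issue.
Dagny's share (232,000) is divided into 4 shares of 58,000: Dayo, Kaspar, Marit, and Ingrid each take 58,000.
Tariq's share (232,000) is divided into 4 shares of 58,000: Dora, Willa, Adaeze, and Desmond each take 58,000.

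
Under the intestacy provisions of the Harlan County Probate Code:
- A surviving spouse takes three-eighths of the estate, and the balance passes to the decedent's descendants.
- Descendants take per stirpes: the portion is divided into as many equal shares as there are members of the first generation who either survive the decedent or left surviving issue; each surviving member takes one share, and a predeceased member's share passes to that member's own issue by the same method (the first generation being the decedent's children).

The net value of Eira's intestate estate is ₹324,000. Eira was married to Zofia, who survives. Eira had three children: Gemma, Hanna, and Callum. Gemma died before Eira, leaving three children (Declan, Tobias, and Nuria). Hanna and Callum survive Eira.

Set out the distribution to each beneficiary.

Zofia: ₹121,500; Declan: ₹22,500; Tobias: ₹22,500; Nuria: ₹22,500; Hanna: ₹67,500; Callum: ₹67,500

Zofia takes three-eighths of ₹324,000 = ₹121,500. The remaining ₹202,500 passes to the descendants.
The descendants' portion (₹202,500) is divided into 3 shares of ₹67,500: Hanna and Callum each take ₹67,500; Gemma's ₹67,500 share passes to Gemma's issue.
Gemma's share (₹67,500) is divided into 3 shares of ₹22,500: Declan, Tobias, and Nuria each take ₹22,500.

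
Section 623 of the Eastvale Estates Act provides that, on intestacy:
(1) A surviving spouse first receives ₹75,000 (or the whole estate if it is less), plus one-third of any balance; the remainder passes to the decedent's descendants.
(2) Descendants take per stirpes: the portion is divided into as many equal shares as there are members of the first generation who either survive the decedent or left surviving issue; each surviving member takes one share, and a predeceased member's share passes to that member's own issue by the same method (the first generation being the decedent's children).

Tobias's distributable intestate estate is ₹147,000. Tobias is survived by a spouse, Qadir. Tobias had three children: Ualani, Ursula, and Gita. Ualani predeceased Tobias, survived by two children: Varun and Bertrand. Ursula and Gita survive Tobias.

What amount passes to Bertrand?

Bertrand receives ₹8,000.

Qadir first takes ₹75,000, leaving a balance of ₹72,000. Qadir then takes one-third of the balance (₹24,000), for a total of ₹99,000. The remaining ₹48,000 passes to the descendants.
The descendants' portion (₹48,000) is divided into 3 shares of ₹16,000: Ursula and Gita each take ₹16,000; Ualani's ₹16,000 share passes to Ualani's issue.
Ualani's share (₹16,000) is divided into 2 shares of ₹8,000: Varun and Bertrand each take ₹8,000.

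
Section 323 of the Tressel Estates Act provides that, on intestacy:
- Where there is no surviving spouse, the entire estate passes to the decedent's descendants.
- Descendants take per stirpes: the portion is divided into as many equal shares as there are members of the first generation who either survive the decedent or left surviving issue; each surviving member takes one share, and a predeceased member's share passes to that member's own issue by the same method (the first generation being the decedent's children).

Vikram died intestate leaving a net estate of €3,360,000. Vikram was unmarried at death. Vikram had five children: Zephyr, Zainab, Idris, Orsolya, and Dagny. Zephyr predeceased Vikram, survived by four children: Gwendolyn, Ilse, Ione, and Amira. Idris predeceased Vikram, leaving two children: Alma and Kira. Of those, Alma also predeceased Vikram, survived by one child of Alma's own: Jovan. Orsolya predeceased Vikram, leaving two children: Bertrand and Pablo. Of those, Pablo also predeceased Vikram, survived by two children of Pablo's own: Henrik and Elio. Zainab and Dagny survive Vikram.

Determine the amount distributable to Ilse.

The entire €3,360,000 passes to the descendants.
That amount (€3,360,000) is divided into 5 shares of €672,000: Zainab and Dagny each take €672,000; Zephyr's €672,000 share passes to Zephyr's issue; Idris's €672,000 share passes to Idris's issue; Orsolya's €672,000 share passes to Orsolya's issue.
Zephyr's share (€672,000) is divided into 4 shares of €168,000: Gwendolyn, Ilse, Ione, and Amira each take €168,000.
Idris's share (€672,000) is divided into 2 shares of €336,000: Kira takes €336,000; Alma's €336,000 share passes to Alma's issue.
Alma's share (€336,000) passes entirely to Jovan.
Orsolya's share (€672,000) is divided into 2 shares of €336,000: Bertrand takes €336,000; Pablo's €336,000 share passes to Pablo's issue.
Pablo's share (€336,000) is divided into 2 shares of €168,000: Henrik and Elio each take €168,000.

Ilse receives €168,000.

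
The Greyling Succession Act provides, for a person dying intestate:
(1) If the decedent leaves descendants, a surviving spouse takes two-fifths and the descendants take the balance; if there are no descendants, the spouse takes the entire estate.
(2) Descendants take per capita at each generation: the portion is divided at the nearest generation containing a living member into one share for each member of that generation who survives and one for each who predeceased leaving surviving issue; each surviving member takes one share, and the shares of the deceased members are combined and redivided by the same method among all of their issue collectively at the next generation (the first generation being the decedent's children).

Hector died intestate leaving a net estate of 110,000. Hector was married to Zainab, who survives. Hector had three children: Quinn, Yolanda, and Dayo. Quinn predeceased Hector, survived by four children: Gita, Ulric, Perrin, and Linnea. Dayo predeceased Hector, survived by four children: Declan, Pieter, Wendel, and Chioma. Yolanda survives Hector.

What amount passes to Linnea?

Zainab takes two-fifths of 110,000 = 44,000. The remaining 66,000 passes to the descendants.
The descendants' portion (66,000) is divided at the children's generation into 3 shares of 22,000. Yolanda takes 22,000. The 2 shares of the deceased (Quinn and Dayo) are combined into a pool of 44,000.
That pool (44,000) is divided at the grandchildren's generation equally among Gita, Ulric, Perrin, Linnea, Declan, Pieter, Wendel, and Chioma: 5,500 each.

Linnea receives 5,500.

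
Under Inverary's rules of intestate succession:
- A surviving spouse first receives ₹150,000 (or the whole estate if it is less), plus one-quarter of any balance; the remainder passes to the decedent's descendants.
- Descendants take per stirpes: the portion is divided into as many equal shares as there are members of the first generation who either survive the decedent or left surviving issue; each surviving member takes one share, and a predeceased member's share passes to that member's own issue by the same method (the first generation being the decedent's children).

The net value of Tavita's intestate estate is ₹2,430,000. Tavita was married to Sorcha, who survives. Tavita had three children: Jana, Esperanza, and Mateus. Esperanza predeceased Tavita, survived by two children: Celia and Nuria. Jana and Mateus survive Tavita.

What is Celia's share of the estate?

Sorcha first takes ₹150,000, leaving a balance of ₹2,280,000. Sorcha then takes one-quarter of the balance (₹570,000), for a total of ₹720,000. The remaining ₹1,710,000 passes to the descendants.
The descendants' portion (₹1,710,000) is divided into 3 shares of ₹570,000: Jana and Mateus each take ₹570,000; Esperanza's ₹570,000 share passes to Esperanza's issue.
Esperanza's share (₹570,000) is divided into 2 shares of ₹285,000: Celia and Nuria each take ₹285,000.

Celia receives ₹285,000.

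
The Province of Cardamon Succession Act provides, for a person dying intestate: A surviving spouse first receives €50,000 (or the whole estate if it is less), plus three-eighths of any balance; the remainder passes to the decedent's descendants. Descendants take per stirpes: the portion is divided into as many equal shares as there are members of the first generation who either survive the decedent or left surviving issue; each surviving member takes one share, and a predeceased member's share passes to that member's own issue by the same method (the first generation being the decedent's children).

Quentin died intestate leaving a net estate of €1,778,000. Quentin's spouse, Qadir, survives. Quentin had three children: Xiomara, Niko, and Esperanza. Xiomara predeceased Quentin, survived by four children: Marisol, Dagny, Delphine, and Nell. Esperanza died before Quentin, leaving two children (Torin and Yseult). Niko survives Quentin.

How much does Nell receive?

Qadir first takes €50,000, leaving a balance of €1,728,000. Qadir then takes three-eighths of the balance (€648,000), for a total of €698,000. The remaining €1,080,000 passes to the descendants.
The descendants' portion (€1,080,000) is divided into 3 shares of €360,000: Niko takes €360,000; Xiomara's €360,000 share passes to Xiomara's issue; Esperanza's €360,000 share passes to Esperanza's issue.
Xiomara's share (€360,000) is divided into 4 shares of €90,000: Marisol, Dagny, Delphine, and Nell each take €90,000.
Esperanza's share (€360,000) is divided into 2 shares of €180,000: Torin and Yseult each take €180,000.

Nell receives €90,000.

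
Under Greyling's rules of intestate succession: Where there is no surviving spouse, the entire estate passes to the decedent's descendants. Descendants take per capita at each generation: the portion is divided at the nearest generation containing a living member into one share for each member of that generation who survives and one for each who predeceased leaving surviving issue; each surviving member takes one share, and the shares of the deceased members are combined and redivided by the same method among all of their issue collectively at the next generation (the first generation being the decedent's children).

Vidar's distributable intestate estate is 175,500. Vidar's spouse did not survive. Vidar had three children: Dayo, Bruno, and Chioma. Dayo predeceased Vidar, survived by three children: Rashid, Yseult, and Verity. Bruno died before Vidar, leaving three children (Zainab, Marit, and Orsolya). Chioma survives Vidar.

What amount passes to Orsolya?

Orsolya receives 19,500.

The entire 175,500 passes to the descendants.
That amount (175,500) is divided at the children's generation into 3 shares of 58,500. Chioma takes 58,500. The 2 shares of the deceased (Dayo and Bruno) are combined into a pool of 117,000.
That pool (117,000) is divided at the grandchildren's generation equally among Rashid, Yseult, Verity, Zainab, Marit, and Orsolya: 19,500 each.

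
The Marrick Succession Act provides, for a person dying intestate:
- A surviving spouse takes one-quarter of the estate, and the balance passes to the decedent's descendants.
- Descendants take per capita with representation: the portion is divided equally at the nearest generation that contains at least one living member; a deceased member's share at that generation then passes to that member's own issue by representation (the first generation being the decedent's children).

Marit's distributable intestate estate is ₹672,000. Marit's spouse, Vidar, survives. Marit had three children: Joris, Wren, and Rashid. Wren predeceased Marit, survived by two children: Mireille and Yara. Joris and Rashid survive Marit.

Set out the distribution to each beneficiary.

Vidar takes one-quarter of ₹672,000 = ₹168,000. The remaining ₹504,000 passes to the descendants.
The descendants' portion (₹504,000) is divided into 3 shares of ₹168,000: Joris and Rashid each take ₹168,000; Wren's ₹168,000 share passes to Wren's issue.
Wren's share (₹168,000) is divided into 2 shares of ₹84,000: Mireille and Yara each take ₹84,000.

Vidar: ₹168,000; Joris: ₹168,000; Mireille: ₹84,000; Yara: ₹84,000; Rashid: ₹168,000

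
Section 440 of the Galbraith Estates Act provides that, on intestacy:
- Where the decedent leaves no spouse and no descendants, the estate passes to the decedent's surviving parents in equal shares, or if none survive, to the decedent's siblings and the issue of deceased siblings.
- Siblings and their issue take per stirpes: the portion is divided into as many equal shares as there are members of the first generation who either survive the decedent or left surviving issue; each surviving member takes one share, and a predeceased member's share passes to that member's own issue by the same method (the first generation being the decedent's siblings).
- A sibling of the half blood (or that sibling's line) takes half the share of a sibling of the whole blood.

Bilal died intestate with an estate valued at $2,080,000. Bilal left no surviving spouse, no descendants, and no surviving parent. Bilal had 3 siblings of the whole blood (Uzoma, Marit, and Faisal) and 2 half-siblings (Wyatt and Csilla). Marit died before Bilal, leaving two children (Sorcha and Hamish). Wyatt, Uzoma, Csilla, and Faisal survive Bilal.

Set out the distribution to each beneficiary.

Wyatt: $260,000; Uzoma: $520,000; Csilla: $260,000; Sorcha: $260,000; Hamish: $260,000; Faisal: $520,000

The entire $2,080,000 passes to the siblings and their issue.
Counting each half-blood sibling's line as half a unit, there are 4 units in $2,080,000, so one unit is $520,000. Whole-blood lines (Uzoma, Marit, and Faisal) take $520,000 each; half-blood lines (Wyatt and Csilla) take $260,000 each.
Marit's share ($520,000) is divided into 2 shares of $260,000: Sorcha and Hamish each take $260,000.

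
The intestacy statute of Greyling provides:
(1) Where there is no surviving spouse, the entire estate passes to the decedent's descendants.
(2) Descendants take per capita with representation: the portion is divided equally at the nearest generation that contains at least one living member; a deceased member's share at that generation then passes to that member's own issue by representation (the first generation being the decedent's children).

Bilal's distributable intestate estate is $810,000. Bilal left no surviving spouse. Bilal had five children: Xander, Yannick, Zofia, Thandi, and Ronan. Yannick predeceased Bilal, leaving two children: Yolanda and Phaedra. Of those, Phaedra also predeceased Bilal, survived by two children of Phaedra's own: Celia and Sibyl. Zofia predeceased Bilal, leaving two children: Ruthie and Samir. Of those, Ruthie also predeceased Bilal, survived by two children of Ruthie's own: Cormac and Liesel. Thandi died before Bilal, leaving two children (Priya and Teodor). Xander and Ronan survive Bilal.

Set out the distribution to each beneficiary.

Xander: $162,000; Yolanda: $81,000; Celia: $40,500; Sibyl: $40,500; Cormac: $40,500; Liesel: $40,500; Samir: $81,000; Priya: $81,000; Teodor: $81,000; Ronan: $162,000

The entire $810,000 passes to the descendants.
That amount ($810,000) is divided into 5 shares of $162,000: Xander and Ronan each take $162,000; Yannick's $162,000 share passes to Yannick's issue; Zofia's $162,000 share passes to Zofia's issue; Thandi's $162,000 share passes to Thandi's issue.
Yannick's share ($162,000) is divided into 2 shares of $81,000: Yolanda takes $81,000; Phaedra's $81,000 share passes to Phaedra's issue.
Phaedra's share ($81,000) is divided into 2 shares of $40,500: Celia and Sibyl each take $40,500.
Zofia's share ($162,000) is divided into 2 shares of $81,000: Samir takes $81,000; Ruthie's $81,000 share passes to Ruthie's issue.
Ruthie's share ($81,000) is divided into 2 shares of $40,500: Cormac and Liesel each take $40,500.
Thandi's share ($162,000) is divided into 2 shares of $81,000: Priya and Teodor each take $81,000.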